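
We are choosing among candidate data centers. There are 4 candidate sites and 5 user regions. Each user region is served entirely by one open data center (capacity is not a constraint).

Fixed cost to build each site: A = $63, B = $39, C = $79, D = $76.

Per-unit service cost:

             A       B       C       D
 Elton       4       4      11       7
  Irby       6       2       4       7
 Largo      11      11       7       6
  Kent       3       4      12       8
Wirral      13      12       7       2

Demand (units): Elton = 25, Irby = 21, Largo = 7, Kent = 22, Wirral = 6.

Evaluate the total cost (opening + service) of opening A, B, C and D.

Each user region is assigned to its cheapest site among the open ones.
{A, B, C, D}: Elton→A 4·25=100, Irby→B 2·21=42, Largo→D 6·7=42, Kent→A 3·22=66, Wirral→D 2·6=12. Service 262; fixed 257; total 519.

Total cost: 519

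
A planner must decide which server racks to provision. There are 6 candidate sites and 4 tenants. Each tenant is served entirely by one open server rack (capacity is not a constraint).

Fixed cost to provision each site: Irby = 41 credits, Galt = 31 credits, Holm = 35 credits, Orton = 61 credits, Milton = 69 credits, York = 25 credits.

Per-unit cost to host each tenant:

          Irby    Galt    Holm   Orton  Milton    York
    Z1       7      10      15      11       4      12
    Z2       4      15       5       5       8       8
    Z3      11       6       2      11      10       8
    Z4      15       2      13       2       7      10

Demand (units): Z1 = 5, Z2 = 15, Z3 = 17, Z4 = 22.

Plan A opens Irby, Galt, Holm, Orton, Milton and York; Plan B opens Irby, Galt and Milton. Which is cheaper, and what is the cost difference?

Plan B is cheaper by 53.

Plan A: {Irby, Galt, Holm, Orton, Milton, York}: Z1→Milton 4·5=20, Z2→Irby 4·15=60, Z3→Holm 2·17=34, Z4→Galt 2·22=44. Service 158; fixed 262; total 420.
Plan B: {Irby, Galt, Milton}: Z1→Milton 4·5=20, Z2→Irby 4·15=60, Z3→Galt 6·17=102, Z4→Galt 2·22=44. Service 226; fixed 141; total 367.
Difference: |420 − 367| = 53.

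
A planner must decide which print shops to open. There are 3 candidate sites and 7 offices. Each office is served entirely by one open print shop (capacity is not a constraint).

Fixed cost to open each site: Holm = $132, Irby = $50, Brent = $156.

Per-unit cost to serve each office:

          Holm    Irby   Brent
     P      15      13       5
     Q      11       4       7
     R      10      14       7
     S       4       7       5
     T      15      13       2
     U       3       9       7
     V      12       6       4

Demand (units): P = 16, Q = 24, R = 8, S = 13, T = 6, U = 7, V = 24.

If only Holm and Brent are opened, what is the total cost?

Each office is assigned to its cheapest site among the open ones.
{Holm, Brent}: P→Brent 5·16=80, Q→Brent 7·24=168, R→Brent 7·8=56, S→Holm 4·13=52, T→Brent 2·6=12, U→Holm 3·7=21, V→Brent 4·24=96. Service 485; fixed 288; total 773.

Total cost: 773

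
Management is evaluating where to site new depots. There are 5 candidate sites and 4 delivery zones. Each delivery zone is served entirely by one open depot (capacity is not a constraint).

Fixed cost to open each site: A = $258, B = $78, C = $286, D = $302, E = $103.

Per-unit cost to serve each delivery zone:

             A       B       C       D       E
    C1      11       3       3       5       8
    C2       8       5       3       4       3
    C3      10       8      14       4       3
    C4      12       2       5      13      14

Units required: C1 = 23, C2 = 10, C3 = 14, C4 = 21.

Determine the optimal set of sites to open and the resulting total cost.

Open B only; minimum total cost 351.

For any fixed open set, each delivery zone goes to its cheapest open site; total = fixed + service.
{B}: C1→B 3·23=69, C2→B 5·10=50, C3→B 8·14=112, C4→B 2·21=42. Service 273; fixed 78; total 351.
{B, E}: C1→B 3·23=69, C2→E 3·10=30, C3→E 3·14=42, C4→B 2·21=42. Service 183; fixed 181; total 364.
{B, D}: C1→B 3·23=69, C2→D 4·10=40, C3→D 4·14=56, C4→B 2·21=42. Service 207; fixed 380; total 587.
{A, B, C, D, E}: service 183 + fixed 1027 = 1210
No other subset beats 351.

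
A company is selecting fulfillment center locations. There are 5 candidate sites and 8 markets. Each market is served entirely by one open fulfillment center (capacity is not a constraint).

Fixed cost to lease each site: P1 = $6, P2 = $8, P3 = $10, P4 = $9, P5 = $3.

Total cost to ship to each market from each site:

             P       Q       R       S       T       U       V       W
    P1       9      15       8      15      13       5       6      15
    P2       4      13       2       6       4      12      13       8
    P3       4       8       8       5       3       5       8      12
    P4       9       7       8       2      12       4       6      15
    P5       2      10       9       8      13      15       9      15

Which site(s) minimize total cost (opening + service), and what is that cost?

For any fixed open set, each market goes to its cheapest open site; total = fixed + service.
{P2, P4}: P→P2 4, Q→P4 7, R→P2 2, S→P4 2, T→P2 4, U→P4 4, V→P4 6, W→P2 8. Service 37; fixed 17; total 54.
{P2, P4, P5}: service 35 + fixed 20 = 55
{P1, P2, P4}: service 37 + fixed 23 = 60
{P1, P2, P3, P4, P5}: service 34 + fixed 36 = 70
No other subset beats 54.

Open P2 and P4; minimum total cost 54.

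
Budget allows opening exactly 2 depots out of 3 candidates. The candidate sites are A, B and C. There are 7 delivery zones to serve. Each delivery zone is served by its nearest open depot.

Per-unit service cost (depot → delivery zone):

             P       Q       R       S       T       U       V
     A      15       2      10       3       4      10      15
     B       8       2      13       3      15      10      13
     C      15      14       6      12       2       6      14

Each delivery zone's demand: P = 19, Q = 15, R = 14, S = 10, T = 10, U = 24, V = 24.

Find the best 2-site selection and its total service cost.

With exactly 2 open, each delivery zone uses its cheapest among the chosen.
{B, C}: P→B 8·19=152, Q→B 2·15=30, R→C 6·14=84, S→B 3·10=30, T→C 2·10=20, U→C 6·24=144, V→B 13·24=312. Service cost 772.
{A, C}: service cost 929
{A, B}: service cost 944
Among all 3 size-2 choices, {B, C} is lowest.

Choose B and C; total service cost 772.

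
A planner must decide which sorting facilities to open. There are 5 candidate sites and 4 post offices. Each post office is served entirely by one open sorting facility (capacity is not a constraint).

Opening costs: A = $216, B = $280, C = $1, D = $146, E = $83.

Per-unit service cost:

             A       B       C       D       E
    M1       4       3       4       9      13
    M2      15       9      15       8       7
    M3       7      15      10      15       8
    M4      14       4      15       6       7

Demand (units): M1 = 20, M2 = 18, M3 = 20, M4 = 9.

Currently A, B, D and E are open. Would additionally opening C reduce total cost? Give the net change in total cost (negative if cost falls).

Current service cost with {A, B, D, E}: 362.
Adding C: each post office re-picks its cheapest; new service cost 362, saving 0.
Extra fixed cost: 1. Net change = 1 − 0 = 1.
(Totals: 1087 → 1088.)

No — net change +1 (cost rises by 1).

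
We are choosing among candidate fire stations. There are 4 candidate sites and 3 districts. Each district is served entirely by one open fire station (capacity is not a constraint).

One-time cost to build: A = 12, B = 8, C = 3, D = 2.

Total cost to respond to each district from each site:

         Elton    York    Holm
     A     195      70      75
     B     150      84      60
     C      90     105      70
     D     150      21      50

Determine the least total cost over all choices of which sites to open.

Minimum total cost: 166

For any fixed open set, each district goes to its cheapest open site; total = fixed + service.
{C, D}: Elton→C 90, York→D 21, Holm→D 50. Service 161; fixed 5; total 166.
{B, C, D}: service 161 + fixed 13 = 174
{A, C, D}: service 161 + fixed 17 = 178
{A, B, C, D}: service 161 + fixed 25 = 186
(All 15 nonempty subsets were checked; C and D is lowest.)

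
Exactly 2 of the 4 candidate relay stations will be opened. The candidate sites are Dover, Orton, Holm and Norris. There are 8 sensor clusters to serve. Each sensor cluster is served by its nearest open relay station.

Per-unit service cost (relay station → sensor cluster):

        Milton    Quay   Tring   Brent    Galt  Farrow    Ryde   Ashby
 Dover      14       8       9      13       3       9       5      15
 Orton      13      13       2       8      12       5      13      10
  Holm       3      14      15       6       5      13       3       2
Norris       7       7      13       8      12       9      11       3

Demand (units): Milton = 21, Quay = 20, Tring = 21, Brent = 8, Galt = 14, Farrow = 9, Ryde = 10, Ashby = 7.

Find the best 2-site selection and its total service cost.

Choose Orton and Holm; total service cost 572.

With exactly 2 open, each sensor cluster uses its cheapest among the chosen.
{Orton, Holm}: Milton→Holm 3·21=63, Quay→Orton 13·20=260, Tring→Orton 2·21=42, Brent→Holm 6·8=48, Galt→Holm 5·14=70, Farrow→Orton 5·9=45, Ryde→Holm 3·10=30, Ashby→Holm 2·7=14. Service cost 572.
{Dover, Holm}: service cost 627
{Holm, Norris}: service cost 719
Among all 6 size-2 choices, {Orton, Holm} is lowest.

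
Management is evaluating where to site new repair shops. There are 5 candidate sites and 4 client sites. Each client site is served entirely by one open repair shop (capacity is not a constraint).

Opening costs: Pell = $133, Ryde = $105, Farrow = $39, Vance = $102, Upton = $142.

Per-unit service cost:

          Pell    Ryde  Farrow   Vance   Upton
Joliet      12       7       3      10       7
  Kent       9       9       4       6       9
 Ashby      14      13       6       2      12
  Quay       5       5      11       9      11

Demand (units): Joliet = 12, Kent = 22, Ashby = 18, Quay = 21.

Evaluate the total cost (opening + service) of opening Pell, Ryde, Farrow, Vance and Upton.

Total cost: 786

Each client site is assigned to its cheapest site among the open ones.
{Pell, Ryde, Farrow, Vance, Upton}: Joliet→Farrow 3·12=36, Kent→Farrow 4·22=88, Ashby→Vance 2·18=36, Quay→Pell 5·21=105. Service 265; fixed 521; total 786.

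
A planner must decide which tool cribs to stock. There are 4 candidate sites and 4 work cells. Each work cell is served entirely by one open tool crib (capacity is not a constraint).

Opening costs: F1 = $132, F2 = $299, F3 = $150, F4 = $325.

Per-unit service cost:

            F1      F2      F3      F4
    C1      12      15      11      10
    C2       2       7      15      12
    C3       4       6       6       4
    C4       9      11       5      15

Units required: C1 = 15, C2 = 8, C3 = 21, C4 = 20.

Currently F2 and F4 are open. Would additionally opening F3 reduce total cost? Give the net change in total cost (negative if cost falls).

No — net change +30 (cost rises by 30).

Current service cost with {F2, F4}: 510.
Adding F3: each work cell re-picks its cheapest; new service cost 390, saving 120.
Extra fixed cost: 150. Net change = 150 − 120 = 30.
(Totals: 1134 → 1164.)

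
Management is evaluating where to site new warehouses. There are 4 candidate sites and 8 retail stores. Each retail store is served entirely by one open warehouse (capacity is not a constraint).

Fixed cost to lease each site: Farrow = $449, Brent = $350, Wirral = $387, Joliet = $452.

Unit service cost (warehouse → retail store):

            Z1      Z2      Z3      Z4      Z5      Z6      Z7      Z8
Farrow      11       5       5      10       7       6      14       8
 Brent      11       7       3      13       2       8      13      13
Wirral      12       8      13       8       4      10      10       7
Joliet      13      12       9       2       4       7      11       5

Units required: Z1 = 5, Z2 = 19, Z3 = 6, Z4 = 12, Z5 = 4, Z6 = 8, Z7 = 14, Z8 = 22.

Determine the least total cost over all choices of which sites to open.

For any fixed open set, each retail store goes to its cheapest open site; total = fixed + service.
{Joliet}: Z1→Joliet 13·5=65, Z2→Joliet 12·19=228, Z3→Joliet 9·6=54, Z4→Joliet 2·12=24, Z5→Joliet 4·4=16, Z6→Joliet 7·8=56, Z7→Joliet 11·14=154, Z8→Joliet 5·22=110. Service 707; fixed 452; total 1159.
{Wirral}: service 776 + fixed 387 = 1163
{Farrow}: service 748 + fixed 449 = 1197
{Farrow, Brent, Wirral, Joliet}: service 498 + fixed 1638 = 2136
No other subset beats 1159.

Minimum total cost: 1159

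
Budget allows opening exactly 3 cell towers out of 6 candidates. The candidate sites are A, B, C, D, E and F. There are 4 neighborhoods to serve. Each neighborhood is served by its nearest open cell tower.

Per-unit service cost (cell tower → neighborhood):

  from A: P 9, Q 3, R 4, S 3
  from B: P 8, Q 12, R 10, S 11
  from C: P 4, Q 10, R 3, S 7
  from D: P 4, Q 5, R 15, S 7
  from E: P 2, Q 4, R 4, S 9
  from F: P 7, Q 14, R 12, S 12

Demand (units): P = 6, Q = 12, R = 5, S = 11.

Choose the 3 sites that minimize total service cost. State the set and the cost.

With exactly 3 open, each neighborhood uses its cheapest among the chosen.
{A, C, E}: P→E 2·6=12, Q→A 3·12=36, R→C 3·5=15, S→A 3·11=33. Service cost 96.
{A, B, E}: service cost 101
{A, D, E}: service cost 101
Among all 20 size-3 choices, {A, C, E} is lowest.

Choose A, C and E; total service cost 96.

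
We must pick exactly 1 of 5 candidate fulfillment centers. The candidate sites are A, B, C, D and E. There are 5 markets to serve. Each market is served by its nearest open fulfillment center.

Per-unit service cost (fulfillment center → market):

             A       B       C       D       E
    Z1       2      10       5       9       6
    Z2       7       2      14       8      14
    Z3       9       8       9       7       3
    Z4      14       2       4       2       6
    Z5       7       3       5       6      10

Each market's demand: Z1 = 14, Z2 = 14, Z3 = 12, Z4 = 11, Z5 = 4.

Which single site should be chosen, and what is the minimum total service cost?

With exactly 1 open, each market uses its cheapest among the chosen.
{B}: Z1→B 10·14=140, Z2→B 2·14=28, Z3→B 8·12=96, Z4→B 2·11=22, Z5→B 3·4=12. Service cost 298.
{D}: service cost 368
{A}: service cost 416
Among all 5 size-1 choices, {B} is lowest.

Choose B only; total service cost 298.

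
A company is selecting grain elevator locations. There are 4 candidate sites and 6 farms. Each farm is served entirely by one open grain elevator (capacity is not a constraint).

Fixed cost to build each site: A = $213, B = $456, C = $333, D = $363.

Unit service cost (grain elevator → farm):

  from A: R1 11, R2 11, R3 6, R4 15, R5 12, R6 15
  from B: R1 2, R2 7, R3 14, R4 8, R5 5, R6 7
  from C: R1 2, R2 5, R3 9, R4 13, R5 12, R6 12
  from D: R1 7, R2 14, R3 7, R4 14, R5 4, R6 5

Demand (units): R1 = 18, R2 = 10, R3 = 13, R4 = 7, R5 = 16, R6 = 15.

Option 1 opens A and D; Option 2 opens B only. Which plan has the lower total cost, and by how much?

Option 2 is cheaper by 142.

Option 1: {A, D}: R1→D 7·18=126, R2→A 11·10=110, R3→A 6·13=78, R4→D 14·7=98, R5→D 4·16=64, R6→D 5·15=75. Service 551; fixed 576; total 1127.
Option 2: {B}: R1→B 2·18=36, R2→B 7·10=70, R3→B 14·13=182, R4→B 8·7=56, R5→B 5·16=80, R6→B 7·15=105. Service 529; fixed 456; total 985.
Difference: |1127 − 985| = 142.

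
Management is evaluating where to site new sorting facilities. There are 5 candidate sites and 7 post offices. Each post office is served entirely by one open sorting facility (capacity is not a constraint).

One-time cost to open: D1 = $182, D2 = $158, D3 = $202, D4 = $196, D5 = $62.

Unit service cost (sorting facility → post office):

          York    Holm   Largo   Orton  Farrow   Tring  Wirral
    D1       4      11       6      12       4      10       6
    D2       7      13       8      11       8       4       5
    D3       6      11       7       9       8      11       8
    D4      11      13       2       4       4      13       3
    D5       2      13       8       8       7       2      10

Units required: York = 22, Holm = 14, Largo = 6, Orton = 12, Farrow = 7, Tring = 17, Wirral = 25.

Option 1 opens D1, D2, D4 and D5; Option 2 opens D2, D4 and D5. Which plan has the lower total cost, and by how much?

Option 1: {D1, D2, D4, D5}: York→D5 2·22=44, Holm→D1 11·14=154, Largo→D4 2·6=12, Orton→D4 4·12=48, Farrow→D1 4·7=28, Tring→D5 2·17=34, Wirral→D4 3·25=75. Service 395; fixed 598; total 993.
Option 2: {D2, D4, D5}: York→D5 2·22=44, Holm→D2 13·14=182, Largo→D4 2·6=12, Orton→D4 4·12=48, Farrow→D4 4·7=28, Tring→D5 2·17=34, Wirral→D4 3·25=75. Service 423; fixed 416; total 839.
Difference: |993 − 839| = 154.

Option 2 is cheaper by 154.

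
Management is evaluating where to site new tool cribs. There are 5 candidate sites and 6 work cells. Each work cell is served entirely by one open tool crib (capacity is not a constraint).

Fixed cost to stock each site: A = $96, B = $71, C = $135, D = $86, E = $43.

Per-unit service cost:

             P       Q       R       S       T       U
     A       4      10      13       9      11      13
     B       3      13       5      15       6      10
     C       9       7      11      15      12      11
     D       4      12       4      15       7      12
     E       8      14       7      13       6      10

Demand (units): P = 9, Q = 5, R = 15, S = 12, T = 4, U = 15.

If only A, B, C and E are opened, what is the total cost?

Each work cell is assigned to its cheapest site among the open ones.
{A, B, C, E}: P→B 3·9=27, Q→C 7·5=35, R→B 5·15=75, S→A 9·12=108, T→B 6·4=24, U→B 10·15=150. Service 419; fixed 345; total 764.

Total cost: 764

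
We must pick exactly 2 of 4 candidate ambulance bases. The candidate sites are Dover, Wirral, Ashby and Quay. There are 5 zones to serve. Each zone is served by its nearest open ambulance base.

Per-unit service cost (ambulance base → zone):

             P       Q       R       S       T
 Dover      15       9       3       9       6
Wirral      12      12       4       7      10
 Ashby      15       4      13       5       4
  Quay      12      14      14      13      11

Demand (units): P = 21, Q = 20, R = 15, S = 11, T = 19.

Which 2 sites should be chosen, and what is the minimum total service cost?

With exactly 2 open, each zone uses its cheapest among the chosen.
{Wirral, Ashby}: P→Wirral 12·21=252, Q→Ashby 4·20=80, R→Wirral 4·15=60, S→Ashby 5·11=55, T→Ashby 4·19=76. Service cost 523.
{Dover, Ashby}: service cost 571
{Ashby, Quay}: service cost 658
Among all 6 size-2 choices, {Wirral, Ashby} is lowest.

Choose Wirral and Ashby; total service cost 523.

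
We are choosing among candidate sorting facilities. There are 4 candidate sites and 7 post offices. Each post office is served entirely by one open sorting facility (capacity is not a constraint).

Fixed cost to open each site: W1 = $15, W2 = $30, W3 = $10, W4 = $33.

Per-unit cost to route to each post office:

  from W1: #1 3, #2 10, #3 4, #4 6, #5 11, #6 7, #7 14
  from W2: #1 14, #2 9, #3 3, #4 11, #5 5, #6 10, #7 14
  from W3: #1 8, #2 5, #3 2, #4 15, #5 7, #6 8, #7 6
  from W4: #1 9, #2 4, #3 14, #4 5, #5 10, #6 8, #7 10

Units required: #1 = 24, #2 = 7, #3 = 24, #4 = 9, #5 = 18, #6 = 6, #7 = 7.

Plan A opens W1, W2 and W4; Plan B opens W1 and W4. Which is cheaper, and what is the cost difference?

Plan A: {W1, W2, W4}: #1→W1 3·24=72, #2→W4 4·7=28, #3→W2 3·24=72, #4→W4 5·9=45, #5→W2 5·18=90, #6→W1 7·6=42, #7→W4 10·7=70. Service 419; fixed 78; total 497.
Plan B: {W1, W4}: #1→W1 3·24=72, #2→W4 4·7=28, #3→W1 4·24=96, #4→W4 5·9=45, #5→W4 10·18=180, #6→W1 7·6=42, #7→W4 10·7=70. Service 533; fixed 48; total 581.
Difference: |497 − 581| = 84.

Plan A is cheaper by 84.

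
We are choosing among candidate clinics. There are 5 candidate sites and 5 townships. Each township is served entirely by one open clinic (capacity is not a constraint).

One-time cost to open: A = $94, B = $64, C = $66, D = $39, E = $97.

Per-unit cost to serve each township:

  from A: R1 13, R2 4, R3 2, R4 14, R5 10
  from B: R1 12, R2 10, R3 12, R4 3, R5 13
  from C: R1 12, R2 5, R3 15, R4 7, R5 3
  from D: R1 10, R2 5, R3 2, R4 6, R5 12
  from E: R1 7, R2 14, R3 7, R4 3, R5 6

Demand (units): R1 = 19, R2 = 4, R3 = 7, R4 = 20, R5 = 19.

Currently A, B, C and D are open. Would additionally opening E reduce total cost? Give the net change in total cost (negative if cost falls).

No — net change +40 (cost rises by 40).

Current service cost with {A, B, C, D}: 337.
Adding E: each township re-picks its cheapest; new service cost 280, saving 57.
Extra fixed cost: 97. Net change = 97 − 57 = 40.
(Totals: 600 → 640.)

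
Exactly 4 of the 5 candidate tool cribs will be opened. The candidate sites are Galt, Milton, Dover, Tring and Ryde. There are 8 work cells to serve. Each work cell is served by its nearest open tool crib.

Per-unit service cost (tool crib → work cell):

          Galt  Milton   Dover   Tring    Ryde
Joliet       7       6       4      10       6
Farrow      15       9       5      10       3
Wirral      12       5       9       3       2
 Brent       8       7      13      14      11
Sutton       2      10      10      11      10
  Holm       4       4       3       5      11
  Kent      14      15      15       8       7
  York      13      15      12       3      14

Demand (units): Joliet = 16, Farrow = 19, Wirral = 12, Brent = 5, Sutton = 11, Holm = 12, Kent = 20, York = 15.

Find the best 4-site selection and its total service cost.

With exactly 4 open, each work cell uses its cheapest among the chosen.
{Galt, Dover, Tring, Ryde}: Joliet→Dover 4·16=64, Farrow→Ryde 3·19=57, Wirral→Ryde 2·12=24, Brent→Galt 8·5=40, Sutton→Galt 2·11=22, Holm→Dover 3·12=36, Kent→Ryde 7·20=140, York→Tring 3·15=45. Service cost 428.
{Galt, Milton, Tring, Ryde}: service cost 467
{Galt, Milton, Dover, Tring}: service cost 493
Among all 5 size-4 choices, {Galt, Dover, Tring, Ryde} is lowest.

Choose Galt, Dover, Tring and Ryde; total service cost 428.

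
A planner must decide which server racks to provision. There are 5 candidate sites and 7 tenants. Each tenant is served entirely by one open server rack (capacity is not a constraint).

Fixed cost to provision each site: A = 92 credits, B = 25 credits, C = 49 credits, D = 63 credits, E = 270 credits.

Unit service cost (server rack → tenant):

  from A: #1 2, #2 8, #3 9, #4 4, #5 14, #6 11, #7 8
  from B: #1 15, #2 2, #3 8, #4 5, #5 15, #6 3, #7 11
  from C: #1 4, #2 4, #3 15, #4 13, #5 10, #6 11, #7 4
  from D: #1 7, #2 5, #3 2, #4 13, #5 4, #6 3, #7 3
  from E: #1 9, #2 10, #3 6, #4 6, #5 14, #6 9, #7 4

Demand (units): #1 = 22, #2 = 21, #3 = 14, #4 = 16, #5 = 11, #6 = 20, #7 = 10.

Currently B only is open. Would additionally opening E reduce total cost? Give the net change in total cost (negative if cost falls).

Current service cost with {B}: 899.
Adding E: each tenant re-picks its cheapest; new service cost 658, saving 241.
Extra fixed cost: 270. Net change = 270 − 241 = 29.
(Totals: 924 → 953.)

No — net change +29 (cost rises by 29).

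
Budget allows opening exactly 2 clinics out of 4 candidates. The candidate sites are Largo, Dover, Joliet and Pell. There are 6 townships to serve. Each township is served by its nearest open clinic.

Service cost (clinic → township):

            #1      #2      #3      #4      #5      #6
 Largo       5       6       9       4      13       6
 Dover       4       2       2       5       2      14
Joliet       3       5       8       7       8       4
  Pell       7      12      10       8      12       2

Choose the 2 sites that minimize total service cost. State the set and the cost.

Choose Dover and Pell; total service cost 17.

With exactly 2 open, each township uses its cheapest among the chosen.
{Dover, Pell}: #1→Dover 4, #2→Dover 2, #3→Dover 2, #4→Dover 5, #5→Dover 2, #6→Pell 2. Service cost 17.
{Dover, Joliet}: service cost 18
{Largo, Dover}: service cost 20
Among all 6 size-2 choices, {Dover, Pell} is lowest.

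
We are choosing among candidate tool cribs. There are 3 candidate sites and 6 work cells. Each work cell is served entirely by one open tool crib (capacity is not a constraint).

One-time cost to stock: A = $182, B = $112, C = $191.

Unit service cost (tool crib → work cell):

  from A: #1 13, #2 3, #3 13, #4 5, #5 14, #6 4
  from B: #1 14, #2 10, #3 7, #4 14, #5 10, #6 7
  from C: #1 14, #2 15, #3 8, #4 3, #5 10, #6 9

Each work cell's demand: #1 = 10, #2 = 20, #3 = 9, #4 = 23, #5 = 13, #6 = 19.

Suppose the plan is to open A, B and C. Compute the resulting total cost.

Total cost: 1013

Each work cell is assigned to its cheapest site among the open ones.
{A, B, C}: #1→A 13·10=130, #2→A 3·20=60, #3→B 7·9=63, #4→C 3·23=69, #5→B 10·13=130, #6→A 4·19=76. Service 528; fixed 485; total 1013.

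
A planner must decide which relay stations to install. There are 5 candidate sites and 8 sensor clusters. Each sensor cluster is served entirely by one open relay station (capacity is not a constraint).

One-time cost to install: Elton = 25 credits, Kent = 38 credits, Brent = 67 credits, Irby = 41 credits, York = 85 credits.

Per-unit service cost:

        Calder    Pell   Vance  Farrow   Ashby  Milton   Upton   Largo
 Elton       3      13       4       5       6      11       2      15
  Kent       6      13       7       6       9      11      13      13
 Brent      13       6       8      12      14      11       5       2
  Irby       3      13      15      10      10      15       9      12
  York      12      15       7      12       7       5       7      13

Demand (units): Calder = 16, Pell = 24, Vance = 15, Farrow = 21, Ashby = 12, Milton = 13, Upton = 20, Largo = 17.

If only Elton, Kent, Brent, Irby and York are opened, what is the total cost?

Each sensor cluster is assigned to its cheapest site among the open ones.
{Elton, Kent, Brent, Irby, York}: Calder→Elton 3·16=48, Pell→Brent 6·24=144, Vance→Elton 4·15=60, Farrow→Elton 5·21=105, Ashby→Elton 6·12=72, Milton→York 5·13=65, Upton→Elton 2·20=40, Largo→Brent 2·17=34. Service 568; fixed 256; total 824.

Total cost: 824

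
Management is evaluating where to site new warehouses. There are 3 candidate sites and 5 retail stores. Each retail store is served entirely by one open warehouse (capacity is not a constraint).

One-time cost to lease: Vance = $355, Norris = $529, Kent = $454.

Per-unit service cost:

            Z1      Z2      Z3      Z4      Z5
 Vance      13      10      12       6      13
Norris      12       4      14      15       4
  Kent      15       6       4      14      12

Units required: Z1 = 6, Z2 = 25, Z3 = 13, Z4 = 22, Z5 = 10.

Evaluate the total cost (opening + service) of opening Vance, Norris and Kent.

Each retail store is assigned to its cheapest site among the open ones.
{Vance, Norris, Kent}: Z1→Norris 12·6=72, Z2→Norris 4·25=100, Z3→Kent 4·13=52, Z4→Vance 6·22=132, Z5→Norris 4·10=40. Service 396; fixed 1338; total 1734.

Total cost: 1734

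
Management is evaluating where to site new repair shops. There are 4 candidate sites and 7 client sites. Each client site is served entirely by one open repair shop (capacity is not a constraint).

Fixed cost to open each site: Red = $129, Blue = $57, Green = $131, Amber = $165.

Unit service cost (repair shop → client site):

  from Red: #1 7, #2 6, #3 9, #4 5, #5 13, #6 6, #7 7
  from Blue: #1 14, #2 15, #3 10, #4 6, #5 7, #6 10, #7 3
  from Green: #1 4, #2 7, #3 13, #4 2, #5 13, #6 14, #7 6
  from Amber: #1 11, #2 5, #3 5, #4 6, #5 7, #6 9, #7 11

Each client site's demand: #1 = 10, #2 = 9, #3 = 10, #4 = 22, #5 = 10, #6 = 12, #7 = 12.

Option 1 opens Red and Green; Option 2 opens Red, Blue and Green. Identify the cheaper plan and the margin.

Option 2 is cheaper by 39.

Option 1: {Red, Green}: #1→Green 4·10=40, #2→Red 6·9=54, #3→Red 9·10=90, #4→Green 2·22=44, #5→Red 13·10=130, #6→Red 6·12=72, #7→Green 6·12=72. Service 502; fixed 260; total 762.
Option 2: {Red, Blue, Green}: #1→Green 4·10=40, #2→Red 6·9=54, #3→Red 9·10=90, #4→Green 2·22=44, #5→Blue 7·10=70, #6→Red 6·12=72, #7→Blue 3·12=36. Service 406; fixed 317; total 723.
Difference: |762 − 723| = 39.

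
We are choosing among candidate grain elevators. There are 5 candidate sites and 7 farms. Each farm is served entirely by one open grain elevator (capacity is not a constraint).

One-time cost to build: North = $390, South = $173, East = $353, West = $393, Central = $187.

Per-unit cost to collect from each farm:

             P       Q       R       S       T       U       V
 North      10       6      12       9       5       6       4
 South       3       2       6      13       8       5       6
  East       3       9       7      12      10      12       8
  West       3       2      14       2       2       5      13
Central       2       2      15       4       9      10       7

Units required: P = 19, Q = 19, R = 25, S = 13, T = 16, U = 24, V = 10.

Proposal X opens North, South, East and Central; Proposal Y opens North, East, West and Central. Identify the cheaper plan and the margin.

Proposal X: {North, South, East, Central}: P→Central 2·19=38, Q→South 2·19=38, R→South 6·25=150, S→Central 4·13=52, T→North 5·16=80, U→South 5·24=120, V→North 4·10=40. Service 518; fixed 1103; total 1621.
Proposal Y: {North, East, West, Central}: P→Central 2·19=38, Q→West 2·19=38, R→East 7·25=175, S→West 2·13=26, T→West 2·16=32, U→West 5·24=120, V→North 4·10=40. Service 469; fixed 1323; total 1792.
Difference: |1621 − 1792| = 171.

Proposal X is cheaper by 171.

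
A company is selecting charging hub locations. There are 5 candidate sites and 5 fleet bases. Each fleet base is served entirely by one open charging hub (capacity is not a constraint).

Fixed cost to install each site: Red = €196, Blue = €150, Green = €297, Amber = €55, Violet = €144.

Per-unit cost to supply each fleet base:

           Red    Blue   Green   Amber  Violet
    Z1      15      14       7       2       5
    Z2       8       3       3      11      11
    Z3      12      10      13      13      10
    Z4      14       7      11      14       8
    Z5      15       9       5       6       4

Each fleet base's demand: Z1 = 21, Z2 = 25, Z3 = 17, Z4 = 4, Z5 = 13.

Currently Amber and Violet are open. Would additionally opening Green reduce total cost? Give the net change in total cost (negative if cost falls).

No — net change +97 (cost rises by 97).

Current service cost with {Amber, Violet}: 571.
Adding Green: each fleet base re-picks its cheapest; new service cost 371, saving 200.
Extra fixed cost: 297. Net change = 297 − 200 = 97.
(Totals: 770 → 867.)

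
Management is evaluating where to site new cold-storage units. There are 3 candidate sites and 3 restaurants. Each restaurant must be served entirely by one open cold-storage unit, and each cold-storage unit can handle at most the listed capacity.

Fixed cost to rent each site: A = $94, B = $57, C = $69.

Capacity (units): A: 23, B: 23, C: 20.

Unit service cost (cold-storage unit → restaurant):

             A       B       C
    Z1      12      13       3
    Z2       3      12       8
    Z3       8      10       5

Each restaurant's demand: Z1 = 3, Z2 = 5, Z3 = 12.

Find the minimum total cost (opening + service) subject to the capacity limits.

Open {C}: Z1→C 3·3=9, Z2→C 8·5=40, Z3→C 5·12=60.
Loads: C carries 20/20. Service 109; fixed 69; total 178.
Next best feasible plan costs 235.

Minimum total cost: 178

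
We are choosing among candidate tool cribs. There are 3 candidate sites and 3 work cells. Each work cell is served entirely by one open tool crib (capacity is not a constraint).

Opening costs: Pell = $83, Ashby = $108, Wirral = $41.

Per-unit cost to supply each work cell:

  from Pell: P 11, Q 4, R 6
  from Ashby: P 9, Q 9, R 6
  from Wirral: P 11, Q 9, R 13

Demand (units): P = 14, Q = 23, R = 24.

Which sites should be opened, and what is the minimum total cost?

Open Pell only; minimum total cost 473.

For any fixed open set, each work cell goes to its cheapest open site; total = fixed + service.
{Pell}: P→Pell 11·14=154, Q→Pell 4·23=92, R→Pell 6·24=144. Service 390; fixed 83; total 473.
{Pell, Wirral}: service 390 + fixed 124 = 514
{Pell, Ashby}: service 362 + fixed 191 = 553
{Pell, Ashby, Wirral}: service 362 + fixed 232 = 594
(All 7 nonempty subsets were checked; Pell only is lowest.)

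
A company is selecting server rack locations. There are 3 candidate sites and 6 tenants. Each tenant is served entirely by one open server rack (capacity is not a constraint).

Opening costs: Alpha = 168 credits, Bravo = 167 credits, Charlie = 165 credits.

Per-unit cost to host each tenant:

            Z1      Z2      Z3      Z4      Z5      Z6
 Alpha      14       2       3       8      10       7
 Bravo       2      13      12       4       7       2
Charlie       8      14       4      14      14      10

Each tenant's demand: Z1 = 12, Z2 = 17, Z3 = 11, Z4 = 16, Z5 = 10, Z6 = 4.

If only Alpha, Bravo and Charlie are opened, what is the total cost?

Each tenant is assigned to its cheapest site among the open ones.
{Alpha, Bravo, Charlie}: Z1→Bravo 2·12=24, Z2→Alpha 2·17=34, Z3→Alpha 3·11=33, Z4→Bravo 4·16=64, Z5→Bravo 7·10=70, Z6→Bravo 2·4=8. Service 233; fixed 500; total 733.

Total cost: 733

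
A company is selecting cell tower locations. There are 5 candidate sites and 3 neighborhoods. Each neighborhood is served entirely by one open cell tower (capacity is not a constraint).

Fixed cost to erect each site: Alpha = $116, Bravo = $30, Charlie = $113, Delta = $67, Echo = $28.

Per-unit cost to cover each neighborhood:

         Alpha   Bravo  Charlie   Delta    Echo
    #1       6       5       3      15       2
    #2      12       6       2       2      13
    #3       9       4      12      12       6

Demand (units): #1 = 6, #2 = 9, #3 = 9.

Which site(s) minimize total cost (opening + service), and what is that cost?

For any fixed open set, each neighborhood goes to its cheapest open site; total = fixed + service.
{Bravo}: #1→Bravo 5·6=30, #2→Bravo 6·9=54, #3→Bravo 4·9=36. Service 120; fixed 30; total 150.
{Bravo, Echo}: service 102 + fixed 58 = 160
{Delta, Echo}: service 84 + fixed 95 = 179
{Alpha, Bravo, Charlie, Delta, Echo}: #1→Echo 2·6=12, #2→Charlie 2·9=18, #3→Bravo 4·9=36. Service 66; fixed 354; total 420.
No other subset beats 150.

Open Bravo only; minimum total cost 150.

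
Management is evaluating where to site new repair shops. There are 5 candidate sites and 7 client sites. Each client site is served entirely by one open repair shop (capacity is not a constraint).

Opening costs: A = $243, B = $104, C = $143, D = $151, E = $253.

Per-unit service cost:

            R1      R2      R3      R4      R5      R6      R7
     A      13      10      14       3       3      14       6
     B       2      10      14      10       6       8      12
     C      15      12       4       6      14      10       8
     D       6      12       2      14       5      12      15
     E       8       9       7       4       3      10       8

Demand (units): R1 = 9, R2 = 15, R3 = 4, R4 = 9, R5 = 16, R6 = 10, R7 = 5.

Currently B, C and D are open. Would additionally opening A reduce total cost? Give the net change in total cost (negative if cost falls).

No — net change +174 (cost rises by 174).

Current service cost with {B, C, D}: 430.
Adding A: each client site re-picks its cheapest; new service cost 361, saving 69.
Extra fixed cost: 243. Net change = 243 − 69 = 174.
(Totals: 828 → 1002.)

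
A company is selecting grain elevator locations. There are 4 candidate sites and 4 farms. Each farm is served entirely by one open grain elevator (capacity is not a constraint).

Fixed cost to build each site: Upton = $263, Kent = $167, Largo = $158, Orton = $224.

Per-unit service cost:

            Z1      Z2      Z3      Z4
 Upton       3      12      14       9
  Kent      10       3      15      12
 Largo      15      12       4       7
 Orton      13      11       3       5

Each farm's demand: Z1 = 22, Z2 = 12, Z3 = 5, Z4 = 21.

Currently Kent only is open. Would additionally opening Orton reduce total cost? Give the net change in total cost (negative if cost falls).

No — net change +17 (cost rises by 17).

Current service cost with {Kent}: 583.
Adding Orton: each farm re-picks its cheapest; new service cost 376, saving 207.
Extra fixed cost: 224. Net change = 224 − 207 = 17.
(Totals: 750 → 767.)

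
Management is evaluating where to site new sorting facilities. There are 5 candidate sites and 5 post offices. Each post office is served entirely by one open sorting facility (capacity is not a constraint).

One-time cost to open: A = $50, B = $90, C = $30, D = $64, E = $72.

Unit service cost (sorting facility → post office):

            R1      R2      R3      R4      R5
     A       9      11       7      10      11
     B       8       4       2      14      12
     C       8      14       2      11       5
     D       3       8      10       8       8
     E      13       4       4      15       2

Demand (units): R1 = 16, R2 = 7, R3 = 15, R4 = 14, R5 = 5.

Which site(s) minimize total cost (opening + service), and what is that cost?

Open C and D; minimum total cost 365.

For any fixed open set, each post office goes to its cheapest open site; total = fixed + service.
{C, D}: R1→D 3·16=48, R2→D 8·7=56, R3→C 2·15=30, R4→D 8·14=112, R5→C 5·5=25. Service 271; fixed 94; total 365.
{C, D, E}: service 228 + fixed 166 = 394
{D, E}: R1→D 3·16=48, R2→E 4·7=28, R3→E 4·15=60, R4→D 8·14=112, R5→E 2·5=10. Service 258; fixed 136; total 394.
{A, B, C, D, E}: R1→D 3·16=48, R2→B 4·7=28, R3→B 2·15=30, R4→D 8·14=112, R5→E 2·5=10. Service 228; fixed 306; total 534.
No other subset beats 365.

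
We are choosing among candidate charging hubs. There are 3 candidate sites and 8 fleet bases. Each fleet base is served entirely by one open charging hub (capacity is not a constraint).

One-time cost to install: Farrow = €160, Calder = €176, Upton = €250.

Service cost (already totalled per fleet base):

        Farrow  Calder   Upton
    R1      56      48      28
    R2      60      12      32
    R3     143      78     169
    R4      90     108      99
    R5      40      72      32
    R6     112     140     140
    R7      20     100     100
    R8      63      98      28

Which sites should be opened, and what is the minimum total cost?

Open Farrow only; minimum total cost 744.

For any fixed open set, each fleet base goes to its cheapest open site; total = fixed + service.
{Farrow}: R1→Farrow 56, R2→Farrow 60, R3→Farrow 143, R4→Farrow 90, R5→Farrow 40, R6→Farrow 112, R7→Farrow 20, R8→Farrow 63. Service 584; fixed 160; total 744.
{Farrow, Calder}: service 463 + fixed 336 = 799
{Calder}: service 656 + fixed 176 = 832
{Farrow, Calder, Upton}: service 400 + fixed 586 = 986
No other subset beats 744.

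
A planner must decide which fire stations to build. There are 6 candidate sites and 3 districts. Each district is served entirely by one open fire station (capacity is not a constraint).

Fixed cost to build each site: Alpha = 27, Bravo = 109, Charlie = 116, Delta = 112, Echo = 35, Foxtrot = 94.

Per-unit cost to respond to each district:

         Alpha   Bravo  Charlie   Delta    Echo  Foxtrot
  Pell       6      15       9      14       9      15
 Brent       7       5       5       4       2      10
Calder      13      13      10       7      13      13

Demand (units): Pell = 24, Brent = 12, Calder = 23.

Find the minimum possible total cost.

Minimum total cost: 492

For any fixed open set, each district goes to its cheapest open site; total = fixed + service.
{Alpha, Delta}: Pell→Alpha 6·24=144, Brent→Delta 4·12=48, Calder→Delta 7·23=161. Service 353; fixed 139; total 492.
{Alpha, Delta, Echo}: service 329 + fixed 174 = 503
{Alpha, Echo}: service 467 + fixed 62 = 529
{Alpha, Bravo, Charlie, Delta, Echo, Foxtrot}: service 329 + fixed 493 = 822
No other subset beats 492.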